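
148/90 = 1 + 29/45 = 1.64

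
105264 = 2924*36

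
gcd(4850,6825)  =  25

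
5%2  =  1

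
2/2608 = 1/1304 = 0.00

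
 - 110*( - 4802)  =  528220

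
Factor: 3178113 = 3^1*109^1*9719^1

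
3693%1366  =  961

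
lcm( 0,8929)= 0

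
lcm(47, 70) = 3290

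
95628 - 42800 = 52828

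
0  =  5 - 5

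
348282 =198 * 1759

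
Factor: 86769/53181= 31/19 = 19^(-1 )*31^1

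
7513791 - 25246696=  - 17732905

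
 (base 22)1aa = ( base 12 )4b6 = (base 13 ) 42c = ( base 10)714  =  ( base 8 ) 1312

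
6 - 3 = 3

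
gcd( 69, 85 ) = 1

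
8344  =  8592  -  248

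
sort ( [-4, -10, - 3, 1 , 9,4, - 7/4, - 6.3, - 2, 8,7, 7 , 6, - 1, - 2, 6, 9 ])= [ - 10, - 6.3, - 4 , - 3,-2,-2, - 7/4, - 1, 1,4,6, 6, 7, 7,8, 9, 9]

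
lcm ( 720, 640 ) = 5760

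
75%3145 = 75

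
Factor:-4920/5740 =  - 6/7 = -2^1*3^1*7^(-1) 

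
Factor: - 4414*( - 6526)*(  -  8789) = - 253173859796 = - 2^2*11^1*13^1*17^1*47^1*251^1*2207^1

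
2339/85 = 2339/85 = 27.52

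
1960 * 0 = 0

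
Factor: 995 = 5^1*199^1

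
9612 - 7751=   1861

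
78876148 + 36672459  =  115548607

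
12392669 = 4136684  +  8255985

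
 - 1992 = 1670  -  3662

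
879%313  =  253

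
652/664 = 163/166  =  0.98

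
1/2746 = 1/2746=0.00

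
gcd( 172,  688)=172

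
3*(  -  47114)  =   - 141342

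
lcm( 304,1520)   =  1520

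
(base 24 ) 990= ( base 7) 21513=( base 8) 12430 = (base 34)4MS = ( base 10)5400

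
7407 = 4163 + 3244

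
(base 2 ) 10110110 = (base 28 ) 6E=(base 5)1212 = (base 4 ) 2312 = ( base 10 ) 182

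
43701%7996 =3721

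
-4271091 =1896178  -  6167269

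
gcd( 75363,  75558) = 3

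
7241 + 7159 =14400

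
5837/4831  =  1 + 1006/4831=1.21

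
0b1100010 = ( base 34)2U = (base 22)4A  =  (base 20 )4i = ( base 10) 98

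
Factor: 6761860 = 2^2* 5^1*7^1 * 48299^1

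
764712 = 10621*72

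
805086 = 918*877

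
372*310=115320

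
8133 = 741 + 7392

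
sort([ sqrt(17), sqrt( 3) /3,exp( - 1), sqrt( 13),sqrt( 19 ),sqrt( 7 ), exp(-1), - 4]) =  [- 4, exp( - 1 ),  exp( - 1 ), sqrt ( 3 )/3,sqrt(7), sqrt( 13 ), sqrt( 17),  sqrt( 19) ] 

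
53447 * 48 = 2565456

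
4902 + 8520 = 13422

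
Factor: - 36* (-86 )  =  2^3*3^2*43^1 =3096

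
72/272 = 9/34 = 0.26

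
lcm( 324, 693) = 24948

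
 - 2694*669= -1802286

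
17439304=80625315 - 63186011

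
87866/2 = 43933 = 43933.00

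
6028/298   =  20+34/149 = 20.23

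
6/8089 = 6/8089 = 0.00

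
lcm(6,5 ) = 30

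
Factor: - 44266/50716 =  - 2^( - 1 )*31^ ( - 1)*409^(-1)* 22133^1 = - 22133/25358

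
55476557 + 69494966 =124971523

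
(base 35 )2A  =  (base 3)2222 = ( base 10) 80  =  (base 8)120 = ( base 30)2k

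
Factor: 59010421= 137^1*569^1 * 757^1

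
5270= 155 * 34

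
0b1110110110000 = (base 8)16660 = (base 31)7S5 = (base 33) 6WA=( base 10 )7600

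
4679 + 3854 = 8533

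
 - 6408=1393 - 7801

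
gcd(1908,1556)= 4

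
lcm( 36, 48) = 144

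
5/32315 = 1/6463 = 0.00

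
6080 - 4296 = 1784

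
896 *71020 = 63633920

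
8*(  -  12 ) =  - 96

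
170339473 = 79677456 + 90662017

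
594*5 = 2970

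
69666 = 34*2049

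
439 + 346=785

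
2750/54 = 50 + 25/27=50.93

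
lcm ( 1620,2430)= 4860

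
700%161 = 56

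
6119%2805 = 509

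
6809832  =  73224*93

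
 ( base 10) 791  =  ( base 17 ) 2C9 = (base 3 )1002022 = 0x317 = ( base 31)PG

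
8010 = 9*890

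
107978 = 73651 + 34327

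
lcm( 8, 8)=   8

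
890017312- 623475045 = 266542267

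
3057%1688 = 1369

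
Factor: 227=227^1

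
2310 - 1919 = 391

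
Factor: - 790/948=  - 2^( - 1)*3^( - 1)*5^1 =-5/6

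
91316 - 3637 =87679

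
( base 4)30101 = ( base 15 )375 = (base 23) 1B3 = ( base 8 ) 1421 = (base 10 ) 785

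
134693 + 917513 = 1052206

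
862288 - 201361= 660927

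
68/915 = 68/915  =  0.07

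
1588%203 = 167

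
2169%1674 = 495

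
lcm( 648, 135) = 3240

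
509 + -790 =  - 281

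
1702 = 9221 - 7519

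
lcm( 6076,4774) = 66836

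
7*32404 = 226828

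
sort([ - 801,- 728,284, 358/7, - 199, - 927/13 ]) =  [ - 801, - 728, - 199, - 927/13,358/7,284 ] 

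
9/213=3/71 = 0.04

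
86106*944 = 81284064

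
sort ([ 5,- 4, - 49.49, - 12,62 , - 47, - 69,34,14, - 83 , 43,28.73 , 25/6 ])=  [-83,  -  69 , - 49.49, - 47, - 12,  -  4,  25/6,5, 14,28.73,34,43, 62]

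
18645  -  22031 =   -  3386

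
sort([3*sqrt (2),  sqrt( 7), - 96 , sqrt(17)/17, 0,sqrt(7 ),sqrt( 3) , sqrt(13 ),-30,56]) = [ - 96, - 30, 0,  sqrt( 17 ) /17, sqrt(3 ),  sqrt( 7 ) , sqrt( 7),sqrt(13 ),  3*sqrt(2 ),  56 ] 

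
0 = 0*3516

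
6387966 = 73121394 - 66733428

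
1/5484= 1/5484=0.00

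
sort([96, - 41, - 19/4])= [-41, - 19/4,  96]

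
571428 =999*572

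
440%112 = 104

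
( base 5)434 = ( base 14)87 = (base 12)9b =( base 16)77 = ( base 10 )119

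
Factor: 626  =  2^1*313^1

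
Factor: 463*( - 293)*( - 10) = 1356590=2^1*5^1*293^1*463^1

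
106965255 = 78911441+28053814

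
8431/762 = 8431/762  =  11.06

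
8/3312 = 1/414 = 0.00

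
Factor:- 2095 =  - 5^1*419^1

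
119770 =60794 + 58976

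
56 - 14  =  42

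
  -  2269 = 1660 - 3929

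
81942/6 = 13657  =  13657.00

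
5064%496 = 104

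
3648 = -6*(-608) 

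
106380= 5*21276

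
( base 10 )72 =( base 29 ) 2E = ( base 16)48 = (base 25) 2M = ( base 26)2k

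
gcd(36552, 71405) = 1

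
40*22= 880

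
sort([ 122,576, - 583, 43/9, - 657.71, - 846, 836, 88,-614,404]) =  [-846,-657.71, - 614, - 583,43/9, 88,122, 404,576, 836] 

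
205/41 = 5 = 5.00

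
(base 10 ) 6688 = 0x1a20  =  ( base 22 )DI0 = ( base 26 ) 9n6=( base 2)1101000100000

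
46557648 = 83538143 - 36980495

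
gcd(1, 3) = 1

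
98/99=98/99  =  0.99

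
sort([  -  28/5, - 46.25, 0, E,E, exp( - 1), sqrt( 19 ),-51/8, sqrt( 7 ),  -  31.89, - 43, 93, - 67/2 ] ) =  [ - 46.25,-43, - 67/2,-31.89, -51/8,  -  28/5,  0, exp( - 1 ),sqrt (7 ),E,E,sqrt(19),  93 ] 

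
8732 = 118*74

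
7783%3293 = 1197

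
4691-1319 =3372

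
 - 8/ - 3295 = 8/3295= 0.00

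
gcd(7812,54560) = 124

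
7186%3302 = 582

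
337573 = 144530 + 193043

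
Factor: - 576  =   - 2^6*3^2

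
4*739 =2956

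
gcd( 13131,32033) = 1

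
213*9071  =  1932123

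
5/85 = 1/17 = 0.06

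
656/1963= 656/1963 =0.33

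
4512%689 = 378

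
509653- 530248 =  - 20595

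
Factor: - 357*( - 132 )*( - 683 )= - 2^2*3^2 * 7^1*11^1*17^1*683^1 = - 32185692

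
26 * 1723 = 44798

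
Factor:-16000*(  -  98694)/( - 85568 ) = - 2^2*3^2*5^3*7^( - 1)*191^( - 1)*5483^1 = -24673500/1337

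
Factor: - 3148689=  - 3^1*17^1*107^1*577^1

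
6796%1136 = 1116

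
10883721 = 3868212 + 7015509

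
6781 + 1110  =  7891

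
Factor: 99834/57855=2^1*5^(-1)*19^( - 1 )*29^(  -  1 )*2377^1 = 4754/2755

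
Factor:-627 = -3^1*11^1*19^1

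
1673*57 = 95361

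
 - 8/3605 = - 1+3597/3605 = -0.00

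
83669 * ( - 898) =  -  75134762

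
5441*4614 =25104774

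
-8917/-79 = 8917/79 = 112.87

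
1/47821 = 1/47821= 0.00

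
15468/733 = 21+75/733 = 21.10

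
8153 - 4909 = 3244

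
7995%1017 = 876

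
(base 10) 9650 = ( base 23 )i5d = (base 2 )10010110110010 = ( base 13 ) 4514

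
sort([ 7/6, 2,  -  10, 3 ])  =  [  -  10 , 7/6 , 2,3 ]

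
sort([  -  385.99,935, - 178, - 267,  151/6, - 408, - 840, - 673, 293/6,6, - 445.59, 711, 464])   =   [ - 840,-673,-445.59, - 408, - 385.99, - 267, - 178, 6, 151/6, 293/6, 464,711, 935] 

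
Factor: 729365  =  5^1*7^2*13^1*229^1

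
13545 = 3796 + 9749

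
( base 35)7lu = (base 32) 93s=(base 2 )10010001111100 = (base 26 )dl6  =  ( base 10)9340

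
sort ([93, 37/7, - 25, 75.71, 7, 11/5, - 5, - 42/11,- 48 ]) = [ -48 ,  -  25, - 5,- 42/11, 11/5, 37/7, 7, 75.71, 93 ] 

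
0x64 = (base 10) 100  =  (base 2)1100100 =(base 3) 10201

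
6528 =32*204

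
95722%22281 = 6598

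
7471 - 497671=-490200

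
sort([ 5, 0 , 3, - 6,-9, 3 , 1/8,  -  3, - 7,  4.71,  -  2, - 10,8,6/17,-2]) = [ - 10 , - 9, - 7, - 6, - 3,  -  2,-2,0,1/8,6/17,3,  3, 4.71, 5, 8] 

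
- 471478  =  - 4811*98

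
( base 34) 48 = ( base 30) 4O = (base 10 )144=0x90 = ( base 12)100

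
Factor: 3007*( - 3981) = -3^1*31^1*97^1*1327^1=- 11970867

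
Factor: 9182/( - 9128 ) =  - 4591/4564 = - 2^( -2 )*7^( - 1)*163^( -1 )*4591^1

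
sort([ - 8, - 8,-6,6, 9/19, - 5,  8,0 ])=[ - 8, - 8, - 6, - 5, 0, 9/19,6, 8] 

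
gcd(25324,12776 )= 4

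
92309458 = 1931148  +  90378310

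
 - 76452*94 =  - 7186488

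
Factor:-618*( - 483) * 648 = 193424112 = 2^4*3^6* 7^1 * 23^1*103^1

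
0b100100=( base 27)19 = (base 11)33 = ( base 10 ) 36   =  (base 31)15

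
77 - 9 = 68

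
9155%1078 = 531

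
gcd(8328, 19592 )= 8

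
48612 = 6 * 8102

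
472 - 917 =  - 445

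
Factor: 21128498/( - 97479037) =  -2^1*17^( - 1)*23^( - 1 )*61^( - 2)* 67^ ( - 1)*149^1 * 70901^1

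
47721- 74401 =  - 26680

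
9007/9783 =9007/9783  =  0.92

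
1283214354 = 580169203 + 703045151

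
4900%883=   485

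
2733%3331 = 2733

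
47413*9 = 426717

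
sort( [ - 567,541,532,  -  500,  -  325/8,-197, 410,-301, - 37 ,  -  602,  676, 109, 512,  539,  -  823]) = [ - 823, - 602,-567, -500  , - 301 , - 197, - 325/8, - 37,109, 410  ,  512,532,539,541, 676 ] 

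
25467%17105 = 8362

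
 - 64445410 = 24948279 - 89393689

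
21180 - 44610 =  - 23430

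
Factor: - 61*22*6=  - 2^2*3^1 * 11^1*61^1 = - 8052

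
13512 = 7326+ 6186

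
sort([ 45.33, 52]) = [45.33,52]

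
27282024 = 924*29526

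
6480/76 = 85  +  5/19 =85.26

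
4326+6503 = 10829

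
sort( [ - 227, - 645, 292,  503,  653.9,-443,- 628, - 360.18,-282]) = [  -  645 ,-628,-443, - 360.18, - 282,-227, 292,503, 653.9 ]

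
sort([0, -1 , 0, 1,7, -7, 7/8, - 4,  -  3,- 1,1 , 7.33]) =[ - 7 ,  -  4 ,-3, - 1 ,-1,  0,0 , 7/8, 1, 1,  7, 7.33] 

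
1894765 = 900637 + 994128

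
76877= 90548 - 13671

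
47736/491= 97 + 109/491 = 97.22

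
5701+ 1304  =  7005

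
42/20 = 2 + 1/10 =2.10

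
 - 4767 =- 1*4767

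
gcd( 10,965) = 5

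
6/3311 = 6/3311  =  0.00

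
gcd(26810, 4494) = 14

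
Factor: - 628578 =-2^1*3^2*47^1*743^1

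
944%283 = 95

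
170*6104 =1037680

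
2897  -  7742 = -4845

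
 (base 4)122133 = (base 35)1df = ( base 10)1695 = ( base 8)3237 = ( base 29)20D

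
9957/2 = 4978+1/2= 4978.50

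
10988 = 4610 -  - 6378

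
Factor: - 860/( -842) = 2^1*5^1 * 43^1*421^( - 1 ) = 430/421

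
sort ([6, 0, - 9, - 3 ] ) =[ - 9 ,-3,0,6] 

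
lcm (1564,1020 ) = 23460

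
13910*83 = 1154530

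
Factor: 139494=2^1*3^1*67^1*347^1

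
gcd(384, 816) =48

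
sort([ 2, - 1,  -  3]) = [  -  3,  -  1, 2]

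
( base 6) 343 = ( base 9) 160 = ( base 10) 135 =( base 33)43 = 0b10000111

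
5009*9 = 45081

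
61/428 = 61/428= 0.14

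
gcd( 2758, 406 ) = 14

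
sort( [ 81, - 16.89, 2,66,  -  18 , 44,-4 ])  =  [ - 18, - 16.89,-4,2, 44,  66,81 ]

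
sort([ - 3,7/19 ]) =[ - 3,7/19 ] 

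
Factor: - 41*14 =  - 574 =- 2^1*7^1*41^1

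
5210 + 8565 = 13775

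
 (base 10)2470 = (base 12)151a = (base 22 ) 526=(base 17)895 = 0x9A6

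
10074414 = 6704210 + 3370204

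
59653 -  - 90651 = 150304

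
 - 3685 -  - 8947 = 5262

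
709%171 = 25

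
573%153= 114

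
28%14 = 0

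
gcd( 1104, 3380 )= 4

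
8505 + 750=9255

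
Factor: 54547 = 54547^1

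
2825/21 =2825/21= 134.52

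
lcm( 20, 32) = 160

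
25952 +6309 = 32261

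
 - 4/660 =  - 1/165 = - 0.01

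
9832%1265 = 977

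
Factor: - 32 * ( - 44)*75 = 2^7*3^1 * 5^2*11^1 = 105600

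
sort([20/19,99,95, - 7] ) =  [-7 , 20/19, 95 , 99] 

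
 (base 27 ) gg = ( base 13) 286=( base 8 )700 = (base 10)448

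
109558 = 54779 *2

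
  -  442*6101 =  - 2696642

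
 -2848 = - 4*712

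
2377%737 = 166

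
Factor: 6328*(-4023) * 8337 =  - 212239544328 = - 2^3*3^4*7^2*113^1*  149^1*397^1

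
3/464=3/464 = 0.01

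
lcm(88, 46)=2024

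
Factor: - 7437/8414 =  - 2^( - 1)*3^1*7^( - 1) * 37^1*67^1*601^( - 1)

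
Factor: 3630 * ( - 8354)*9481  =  -2^2*3^1*5^1*11^2*19^1*499^1*4177^1 = - 287511514620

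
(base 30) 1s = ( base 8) 72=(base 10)58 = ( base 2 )111010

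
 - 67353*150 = -10102950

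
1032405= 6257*165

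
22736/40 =568 + 2/5 = 568.40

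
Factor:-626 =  - 2^1*313^1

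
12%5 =2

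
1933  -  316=1617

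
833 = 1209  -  376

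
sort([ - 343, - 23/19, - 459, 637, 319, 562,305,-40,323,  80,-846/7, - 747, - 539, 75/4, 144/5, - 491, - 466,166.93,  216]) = [ - 747, - 539,-491, - 466, - 459,  -  343, - 846/7, - 40 , - 23/19,75/4, 144/5, 80,166.93, 216, 305,319, 323, 562, 637] 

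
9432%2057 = 1204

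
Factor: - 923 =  - 13^1* 71^1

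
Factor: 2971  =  2971^1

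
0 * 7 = 0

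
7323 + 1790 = 9113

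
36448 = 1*36448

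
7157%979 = 304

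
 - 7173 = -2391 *3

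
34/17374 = 1/511 = 0.00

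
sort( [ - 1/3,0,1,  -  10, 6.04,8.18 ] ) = [-10, - 1/3 , 0,1, 6.04 , 8.18]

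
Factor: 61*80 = 2^4*5^1*61^1 = 4880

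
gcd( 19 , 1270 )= 1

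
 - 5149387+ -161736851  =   - 166886238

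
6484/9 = 6484/9=720.44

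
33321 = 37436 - 4115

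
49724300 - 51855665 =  - 2131365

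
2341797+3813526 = 6155323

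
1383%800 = 583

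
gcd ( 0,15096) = 15096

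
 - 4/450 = - 2/225  =  - 0.01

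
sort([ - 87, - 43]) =[ - 87, - 43 ] 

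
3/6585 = 1/2195=0.00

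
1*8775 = 8775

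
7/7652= 7/7652 = 0.00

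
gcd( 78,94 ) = 2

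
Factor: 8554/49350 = 13/75=3^( - 1) *5^(-2 )*13^1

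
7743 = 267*29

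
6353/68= 93+29/68 =93.43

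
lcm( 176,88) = 176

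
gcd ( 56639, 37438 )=1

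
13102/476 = 6551/238 = 27.53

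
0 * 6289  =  0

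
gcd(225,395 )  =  5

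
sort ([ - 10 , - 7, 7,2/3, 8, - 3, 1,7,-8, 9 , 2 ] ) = [ - 10, - 8, - 7, - 3, 2/3, 1, 2, 7, 7, 8, 9] 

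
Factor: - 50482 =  - 2^1*  43^1*587^1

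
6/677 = 6/677 = 0.01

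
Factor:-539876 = -2^2*139^1 * 971^1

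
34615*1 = 34615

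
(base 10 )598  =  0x256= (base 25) nn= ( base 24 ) 10M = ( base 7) 1513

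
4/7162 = 2/3581  =  0.00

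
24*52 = 1248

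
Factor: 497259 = 3^4*7^1*877^1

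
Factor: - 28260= - 2^2*3^2*5^1*157^1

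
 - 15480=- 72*215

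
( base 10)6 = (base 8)6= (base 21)6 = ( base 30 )6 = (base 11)6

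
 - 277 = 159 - 436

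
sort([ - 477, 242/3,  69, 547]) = [  -  477, 69,  242/3, 547 ]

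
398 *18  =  7164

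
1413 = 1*1413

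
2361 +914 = 3275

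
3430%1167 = 1096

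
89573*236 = 21139228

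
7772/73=106  +  34/73  =  106.47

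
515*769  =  396035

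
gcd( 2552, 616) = 88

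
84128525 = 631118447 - 546989922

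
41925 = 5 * 8385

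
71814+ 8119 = 79933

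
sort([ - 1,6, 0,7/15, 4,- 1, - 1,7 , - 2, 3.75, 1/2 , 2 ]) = [ - 2,- 1, - 1, - 1, 0,7/15,  1/2, 2,3.75,4,6,7] 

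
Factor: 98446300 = 2^2 * 5^2 * 29^1*83^1*409^1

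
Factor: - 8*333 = -2664 = - 2^3*3^2*37^1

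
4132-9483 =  - 5351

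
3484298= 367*9494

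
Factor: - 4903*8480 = -2^5 * 5^1*53^1 * 4903^1 = - 41577440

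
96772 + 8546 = 105318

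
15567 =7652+7915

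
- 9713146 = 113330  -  9826476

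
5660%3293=2367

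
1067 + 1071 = 2138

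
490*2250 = 1102500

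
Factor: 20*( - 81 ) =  - 1620= - 2^2*3^4* 5^1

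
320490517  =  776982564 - 456492047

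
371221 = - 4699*(-79)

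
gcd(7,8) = 1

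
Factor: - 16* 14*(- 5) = 2^5*5^1*  7^1 = 1120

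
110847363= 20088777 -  - 90758586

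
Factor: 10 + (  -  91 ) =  - 81 = -3^4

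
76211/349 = 218 + 129/349 = 218.37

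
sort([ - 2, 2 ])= [-2 , 2]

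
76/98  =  38/49  =  0.78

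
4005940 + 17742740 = 21748680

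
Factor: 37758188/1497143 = 2^2 * 13^1*19^( - 1 )*587^1*1237^1*78797^( - 1 ) 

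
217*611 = 132587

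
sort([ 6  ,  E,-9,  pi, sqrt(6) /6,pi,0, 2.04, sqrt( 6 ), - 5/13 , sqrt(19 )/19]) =[ - 9 , - 5/13, 0, sqrt( 19 )/19,sqrt(6 )/6, 2.04,  sqrt( 6 ), E , pi,pi , 6 ] 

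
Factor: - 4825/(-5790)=5/6=2^ (-1)*3^( - 1)*5^1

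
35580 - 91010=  - 55430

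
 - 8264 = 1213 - 9477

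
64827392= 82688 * 784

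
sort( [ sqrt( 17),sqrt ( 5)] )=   [ sqrt(5),sqrt(17)] 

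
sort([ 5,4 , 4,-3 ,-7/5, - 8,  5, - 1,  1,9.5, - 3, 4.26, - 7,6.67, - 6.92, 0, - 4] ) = [ - 8 ,  -  7, - 6.92, - 4, - 3,-3, - 7/5 , -1 , 0,1, 4,  4, 4.26, 5,5, 6.67 , 9.5 ] 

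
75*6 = 450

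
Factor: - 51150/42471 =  - 1550/1287 = - 2^1*3^( - 2) * 5^2*11^( - 1) * 13^(-1) * 31^1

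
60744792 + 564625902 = 625370694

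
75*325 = 24375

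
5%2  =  1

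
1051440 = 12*87620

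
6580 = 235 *28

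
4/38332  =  1/9583  =  0.00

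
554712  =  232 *2391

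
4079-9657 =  - 5578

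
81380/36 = 2260+5/9 = 2260.56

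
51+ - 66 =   -  15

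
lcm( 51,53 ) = 2703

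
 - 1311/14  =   - 1311/14 = - 93.64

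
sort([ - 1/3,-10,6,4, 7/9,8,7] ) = [-10, - 1/3,7/9,4  ,  6,7,8]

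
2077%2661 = 2077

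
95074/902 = 105 + 182/451 = 105.40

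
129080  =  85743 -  - 43337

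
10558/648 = 5279/324  =  16.29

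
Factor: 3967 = 3967^1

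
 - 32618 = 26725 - 59343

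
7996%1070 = 506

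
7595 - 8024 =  - 429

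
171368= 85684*2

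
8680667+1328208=10008875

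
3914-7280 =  - 3366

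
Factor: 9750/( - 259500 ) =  - 13/346 = - 2^( - 1)*13^1*173^( -1 ) 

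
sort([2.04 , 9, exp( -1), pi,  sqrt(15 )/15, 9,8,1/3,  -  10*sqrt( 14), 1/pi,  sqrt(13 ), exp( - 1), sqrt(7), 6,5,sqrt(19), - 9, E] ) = [  -  10*sqrt( 14),-9,sqrt( 15)/15 , 1/pi,1/3, exp ( - 1),exp( - 1),2.04,sqrt(7), E,pi,  sqrt(13),sqrt(19 ),5,6, 8, 9,9 ] 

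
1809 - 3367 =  - 1558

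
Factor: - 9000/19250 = -36/77 =-2^2*3^2*7^( - 1) * 11^ ( - 1)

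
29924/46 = 650 + 12/23 =650.52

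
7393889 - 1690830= 5703059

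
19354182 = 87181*222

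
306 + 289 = 595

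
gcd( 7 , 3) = 1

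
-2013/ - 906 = 2 + 67/302 = 2.22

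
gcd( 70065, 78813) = 81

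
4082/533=314/41 = 7.66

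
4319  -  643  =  3676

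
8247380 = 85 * 97028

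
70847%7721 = 1358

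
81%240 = 81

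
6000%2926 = 148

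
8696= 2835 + 5861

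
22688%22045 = 643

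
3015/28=107 + 19/28 = 107.68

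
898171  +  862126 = 1760297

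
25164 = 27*932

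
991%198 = 1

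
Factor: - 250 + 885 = 635= 5^1*127^1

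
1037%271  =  224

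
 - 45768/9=- 5086 + 2/3 = - 5085.33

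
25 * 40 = 1000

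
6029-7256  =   - 1227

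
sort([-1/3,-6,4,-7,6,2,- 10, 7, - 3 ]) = [-10, - 7, - 6, - 3,-1/3,2, 4,6, 7] 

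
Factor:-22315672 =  - 2^3*2789459^1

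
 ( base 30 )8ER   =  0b1110111011111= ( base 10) 7647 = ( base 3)101111020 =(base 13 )3633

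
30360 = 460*66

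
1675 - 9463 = - 7788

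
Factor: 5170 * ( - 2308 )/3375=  - 2386472/675 = - 2^3 * 3^( - 3 )*  5^ ( - 2 ) * 11^1 * 47^1*577^1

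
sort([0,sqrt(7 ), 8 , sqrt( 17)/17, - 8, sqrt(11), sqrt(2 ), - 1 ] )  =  [ - 8,  -  1,0,sqrt(17 ) /17,sqrt( 2 ),sqrt(7 ), sqrt( 11),8 ]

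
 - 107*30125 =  - 3223375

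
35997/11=35997/11= 3272.45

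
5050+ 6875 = 11925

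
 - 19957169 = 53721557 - 73678726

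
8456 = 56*151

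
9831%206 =149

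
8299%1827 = 991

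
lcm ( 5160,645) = 5160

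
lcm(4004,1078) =28028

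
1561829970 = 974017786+587812184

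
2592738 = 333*7786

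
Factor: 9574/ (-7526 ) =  - 4787/3763 = - 53^(-1)* 71^( - 1)*4787^1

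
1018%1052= 1018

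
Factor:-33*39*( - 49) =63063 = 3^2*7^2*11^1*13^1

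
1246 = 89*14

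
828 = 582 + 246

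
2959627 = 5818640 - 2859013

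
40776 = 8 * 5097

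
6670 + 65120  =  71790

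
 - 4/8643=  - 1 + 8639/8643 = - 0.00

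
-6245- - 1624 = -4621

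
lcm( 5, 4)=20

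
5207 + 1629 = 6836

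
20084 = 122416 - 102332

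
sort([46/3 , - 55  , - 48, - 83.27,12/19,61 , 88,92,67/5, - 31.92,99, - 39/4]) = [-83.27, - 55, - 48, - 31.92, - 39/4,12/19,67/5,46/3,61,88,92,99] 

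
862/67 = 862/67=12.87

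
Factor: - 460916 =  - 2^2*61^1*1889^1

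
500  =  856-356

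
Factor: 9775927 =7^1*1396561^1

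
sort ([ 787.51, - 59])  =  [  -  59,787.51] 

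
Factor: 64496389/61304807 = 53^1*271^(  -  1)*226217^( - 1)*1216913^1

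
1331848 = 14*95132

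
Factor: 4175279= 4175279^1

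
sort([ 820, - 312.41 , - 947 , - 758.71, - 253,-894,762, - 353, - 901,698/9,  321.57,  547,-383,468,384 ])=[ - 947,-901, - 894, - 758.71, - 383, - 353, - 312.41 , - 253,698/9,321.57,  384 , 468,  547,762,  820]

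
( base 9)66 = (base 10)60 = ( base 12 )50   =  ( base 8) 74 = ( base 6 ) 140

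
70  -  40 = 30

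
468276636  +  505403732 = 973680368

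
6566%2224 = 2118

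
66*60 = 3960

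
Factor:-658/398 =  - 329/199 = -7^1* 47^1 *199^(-1) 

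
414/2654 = 207/1327 = 0.16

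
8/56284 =2/14071 = 0.00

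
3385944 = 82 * 41292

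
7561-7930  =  -369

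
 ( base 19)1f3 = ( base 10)649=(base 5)10044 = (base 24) 131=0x289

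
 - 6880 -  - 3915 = - 2965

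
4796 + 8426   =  13222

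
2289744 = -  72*( - 31802)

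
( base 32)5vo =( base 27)8B7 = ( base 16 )17f8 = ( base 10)6136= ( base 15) 1C41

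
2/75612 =1/37806= 0.00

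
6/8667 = 2/2889 = 0.00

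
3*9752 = 29256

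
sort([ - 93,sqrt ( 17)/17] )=[ - 93 , sqrt( 17 )/17]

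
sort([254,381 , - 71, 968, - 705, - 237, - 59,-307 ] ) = [ - 705,-307, - 237,-71,  -  59, 254,381, 968]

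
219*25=5475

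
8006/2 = 4003 = 4003.00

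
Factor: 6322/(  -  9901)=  - 2^1*29^1* 109^1*9901^( - 1)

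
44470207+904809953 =949280160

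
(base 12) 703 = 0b1111110011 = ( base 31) 11J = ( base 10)1011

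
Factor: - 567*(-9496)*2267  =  12206053944  =  2^3*3^4 * 7^1*1187^1*2267^1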